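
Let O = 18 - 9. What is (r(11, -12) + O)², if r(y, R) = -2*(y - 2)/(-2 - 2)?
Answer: 729/4 ≈ 182.25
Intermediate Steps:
O = 9
r(y, R) = -1 + y/2 (r(y, R) = -2*(-2 + y)/(-4) = -2*(-2 + y)*(-1)/4 = -2*(½ - y/4) = -1 + y/2)
(r(11, -12) + O)² = ((-1 + (½)*11) + 9)² = ((-1 + 11/2) + 9)² = (9/2 + 9)² = (27/2)² = 729/4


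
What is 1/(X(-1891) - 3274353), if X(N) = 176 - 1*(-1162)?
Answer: -1/3273015 ≈ -3.0553e-7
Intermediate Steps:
X(N) = 1338 (X(N) = 176 + 1162 = 1338)
1/(X(-1891) - 3274353) = 1/(1338 - 3274353) = 1/(-3273015) = -1/3273015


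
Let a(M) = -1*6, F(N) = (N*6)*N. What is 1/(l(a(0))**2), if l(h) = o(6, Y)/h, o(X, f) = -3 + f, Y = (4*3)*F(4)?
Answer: 4/146689 ≈ 2.7269e-5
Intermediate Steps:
F(N) = 6*N**2 (F(N) = (6*N)*N = 6*N**2)
a(M) = -6
Y = 1152 (Y = (4*3)*(6*4**2) = 12*(6*16) = 12*96 = 1152)
l(h) = 1149/h (l(h) = (-3 + 1152)/h = 1149/h)
1/(l(a(0))**2) = 1/((1149/(-6))**2) = 1/((1149*(-1/6))**2) = 1/((-383/2)**2) = 1/(146689/4) = 4/146689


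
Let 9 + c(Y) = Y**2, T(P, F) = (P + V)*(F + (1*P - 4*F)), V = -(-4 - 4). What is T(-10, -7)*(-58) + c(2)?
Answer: 1271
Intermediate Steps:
V = 8 (V = -1*(-8) = 8)
T(P, F) = (8 + P)*(P - 3*F) (T(P, F) = (P + 8)*(F + (1*P - 4*F)) = (8 + P)*(F + (P - 4*F)) = (8 + P)*(P - 3*F))
c(Y) = -9 + Y**2
T(-10, -7)*(-58) + c(2) = ((-10)**2 - 24*(-7) + 8*(-10) - 3*(-7)*(-10))*(-58) + (-9 + 2**2) = (100 + 168 - 80 - 210)*(-58) + (-9 + 4) = -22*(-58) - 5 = 1276 - 5 = 1271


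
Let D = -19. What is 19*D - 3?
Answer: -364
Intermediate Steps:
19*D - 3 = 19*(-19) - 3 = -361 - 3 = -364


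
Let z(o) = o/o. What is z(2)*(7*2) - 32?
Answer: -18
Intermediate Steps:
z(o) = 1
z(2)*(7*2) - 32 = 1*(7*2) - 32 = 1*14 - 32 = 14 - 32 = -18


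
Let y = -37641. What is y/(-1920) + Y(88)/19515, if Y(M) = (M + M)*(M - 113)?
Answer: 48407741/2497920 ≈ 19.379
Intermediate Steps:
Y(M) = 2*M*(-113 + M) (Y(M) = (2*M)*(-113 + M) = 2*M*(-113 + M))
y/(-1920) + Y(88)/19515 = -37641/(-1920) + (2*88*(-113 + 88))/19515 = -37641*(-1/1920) + (2*88*(-25))*(1/19515) = 12547/640 - 4400*1/19515 = 12547/640 - 880/3903 = 48407741/2497920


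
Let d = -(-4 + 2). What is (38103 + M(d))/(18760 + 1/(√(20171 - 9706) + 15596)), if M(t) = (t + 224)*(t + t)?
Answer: 177984897704294492/85599935712699521 + 39007*√10465/85599935712699521 ≈ 2.0793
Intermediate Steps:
d = 2 (d = -1*(-2) = 2)
M(t) = 2*t*(224 + t) (M(t) = (224 + t)*(2*t) = 2*t*(224 + t))
(38103 + M(d))/(18760 + 1/(√(20171 - 9706) + 15596)) = (38103 + 2*2*(224 + 2))/(18760 + 1/(√(20171 - 9706) + 15596)) = (38103 + 2*2*226)/(18760 + 1/(√10465 + 15596)) = (38103 + 904)/(18760 + 1/(15596 + √10465)) = 39007/(18760 + 1/(15596 + √10465))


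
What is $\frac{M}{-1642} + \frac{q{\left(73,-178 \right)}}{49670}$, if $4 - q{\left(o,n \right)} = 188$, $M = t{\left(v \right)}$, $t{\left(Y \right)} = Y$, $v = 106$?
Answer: $- \frac{1391787}{20389535} \approx -0.06826$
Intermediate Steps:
$M = 106$
$q{\left(o,n \right)} = -184$ ($q{\left(o,n \right)} = 4 - 188 = -184$)
$\frac{M}{-1642} + \frac{q{\left(73,-178 \right)}}{49670} = \frac{106}{-1642} - \frac{184}{49670} = 106 \left(- \frac{1}{1642}\right) - \frac{92}{24835} = - \frac{53}{821} - \frac{92}{24835} = - \frac{1391787}{20389535}$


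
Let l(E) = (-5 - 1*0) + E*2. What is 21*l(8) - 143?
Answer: 88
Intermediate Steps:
l(E) = -5 + 2*E (l(E) = (-5 + 0) + 2*E = -5 + 2*E)
21*l(8) - 143 = 21*(-5 + 2*8) - 143 = 21*(-5 + 16) - 143 = 21*11 - 143 = 231 - 143 = 88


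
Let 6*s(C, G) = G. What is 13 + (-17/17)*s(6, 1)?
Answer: 77/6 ≈ 12.833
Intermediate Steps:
s(C, G) = G/6
13 + (-17/17)*s(6, 1) = 13 + (-17/17)*((⅙)*1) = 13 - 17*1/17*(⅙) = 13 - 1*⅙ = 13 - ⅙ = 77/6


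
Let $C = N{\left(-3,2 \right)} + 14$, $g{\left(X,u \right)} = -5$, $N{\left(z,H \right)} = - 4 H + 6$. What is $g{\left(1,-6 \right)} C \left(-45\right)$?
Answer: $2700$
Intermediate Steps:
$N{\left(z,H \right)} = 6 - 4 H$
$C = 12$ ($C = \left(6 - 8\right) + 14 = -2 + 14 = 12$)
$g{\left(1,-6 \right)} C \left(-45\right) = \left(-5\right) 12 \left(-45\right) = \left(-60\right) \left(-45\right) = 2700$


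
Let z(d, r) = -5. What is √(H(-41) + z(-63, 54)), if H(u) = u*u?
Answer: 2*√419 ≈ 40.939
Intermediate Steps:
H(u) = u²
√(H(-41) + z(-63, 54)) = √((-41)² - 5) = √(1681 - 5) = √1676 = 2*√419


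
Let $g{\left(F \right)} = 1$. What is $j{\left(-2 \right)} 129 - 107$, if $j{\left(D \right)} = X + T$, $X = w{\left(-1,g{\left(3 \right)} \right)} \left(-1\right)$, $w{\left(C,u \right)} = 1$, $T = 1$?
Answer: $-107$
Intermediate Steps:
$X = -1$ ($X = 1 \left(-1\right) = -1$)
$j{\left(D \right)} = 0$ ($j{\left(D \right)} = -1 + 1 = 0$)
$j{\left(-2 \right)} 129 - 107 = 0 \cdot 129 - 107 = 0 - 107 = -107$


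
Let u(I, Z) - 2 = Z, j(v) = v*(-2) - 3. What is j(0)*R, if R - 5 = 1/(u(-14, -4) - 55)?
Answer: -284/19 ≈ -14.947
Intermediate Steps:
j(v) = -3 - 2*v (j(v) = -2*v - 3 = -3 - 2*v)
u(I, Z) = 2 + Z
R = 284/57 (R = 5 + 1/((2 - 4) - 55) = 5 + 1/(-2 - 55) = 5 + 1/(-57) = 5 - 1/57 = 284/57 ≈ 4.9825)
j(0)*R = (-3 - 2*0)*(284/57) = (-3 + 0)*(284/57) = -3*284/57 = -284/19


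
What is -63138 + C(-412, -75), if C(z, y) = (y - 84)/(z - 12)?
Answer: -505101/8 ≈ -63138.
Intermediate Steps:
C(z, y) = (-84 + y)/(-12 + z)
-63138 + C(-412, -75) = -63138 + (-84 - 75)/(-12 - 412) = -63138 - 159/(-424) = -63138 - 1/424*(-159) = -63138 + 3/8 = -505101/8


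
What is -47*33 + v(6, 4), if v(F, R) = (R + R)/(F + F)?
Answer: -4651/3 ≈ -1550.3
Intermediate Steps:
v(F, R) = R/F (v(F, R) = (2*R)/((2*F)) = (2*R)*(1/(2*F)) = R/F)
-47*33 + v(6, 4) = -47*33 + 4/6 = -1551 + 4*(⅙) = -1551 + ⅔ = -4651/3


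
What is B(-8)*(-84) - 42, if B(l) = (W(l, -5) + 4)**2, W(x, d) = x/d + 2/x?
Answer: -244629/100 ≈ -2446.3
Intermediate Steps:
W(x, d) = 2/x + x/d
B(l) = (4 + 2/l - l/5)**2 (B(l) = ((2/l + l/(-5)) + 4)**2 = ((2/l + l*(-1/5)) + 4)**2 = ((2/l - l/5) + 4)**2 = (4 + 2/l - l/5)**2)
B(-8)*(-84) - 42 = ((1/25)*(10 - 1*(-8)**2 + 20*(-8))**2/(-8)**2)*(-84) - 42 = ((1/25)*(1/64)*(10 - 1*64 - 160)**2)*(-84) - 42 = ((1/25)*(1/64)*(10 - 64 - 160)**2)*(-84) - 42 = ((1/25)*(1/64)*(-214)**2)*(-84) - 42 = ((1/25)*(1/64)*45796)*(-84) - 42 = (11449/400)*(-84) - 42 = -240429/100 - 42 = -244629/100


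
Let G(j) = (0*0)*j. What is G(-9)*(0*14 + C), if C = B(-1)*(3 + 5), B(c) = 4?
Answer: 0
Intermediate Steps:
G(j) = 0 (G(j) = 0*j = 0)
C = 32 (C = 4*(3 + 5) = 4*8 = 32)
G(-9)*(0*14 + C) = 0*(0*14 + 32) = 0*(0 + 32) = 0*32 = 0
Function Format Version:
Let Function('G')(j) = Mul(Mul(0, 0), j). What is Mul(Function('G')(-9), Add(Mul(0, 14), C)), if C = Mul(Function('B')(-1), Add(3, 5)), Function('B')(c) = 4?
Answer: 0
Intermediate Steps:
Function('G')(j) = 0 (Function('G')(j) = Mul(0, j) = 0)
C = 32 (C = Mul(4, Add(3, 5)) = Mul(4, 8) = 32)
Mul(Function('G')(-9), Add(Mul(0, 14), C)) = Mul(0, Add(Mul(0, 14), 32)) = Mul(0, Add(0, 32)) = Mul(0, 32) = 0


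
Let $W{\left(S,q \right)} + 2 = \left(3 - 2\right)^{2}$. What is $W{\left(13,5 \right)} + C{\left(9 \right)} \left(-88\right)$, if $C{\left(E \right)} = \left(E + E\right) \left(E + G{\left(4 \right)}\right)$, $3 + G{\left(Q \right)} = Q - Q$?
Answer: $-9505$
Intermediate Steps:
$W{\left(S,q \right)} = -1$ ($W{\left(S,q \right)} = -2 + \left(3 - 2\right)^{2} = -2 + 1^{2} = -2 + 1 = -1$)
$G{\left(Q \right)} = -3$ ($G{\left(Q \right)} = -3 + \left(Q - Q\right) = -3 + 0 = -3$)
$C{\left(E \right)} = 2 E \left(-3 + E\right)$ ($C{\left(E \right)} = \left(E + E\right) \left(E - 3\right) = 2 E \left(-3 + E\right)$)
$W{\left(13,5 \right)} + C{\left(9 \right)} \left(-88\right) = -1 + 2 \cdot 9 \left(-3 + 9\right) \left(-88\right) = -1 + 2 \cdot 9 \cdot 6 \left(-88\right) = -1 + 108 \left(-88\right) = -1 - 9504 = -9505$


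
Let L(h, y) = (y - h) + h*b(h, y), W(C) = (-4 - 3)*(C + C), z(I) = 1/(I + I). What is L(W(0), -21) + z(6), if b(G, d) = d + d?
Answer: -251/12 ≈ -20.917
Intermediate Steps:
z(I) = 1/(2*I)
W(C) = -14*C
b(G, d) = 2*d
L(h, y) = y - h + 2*h*y (L(h, y) = (y - h) + h*(2*y) = (y - h) + 2*h*y = y - h + 2*h*y)
L(W(0), -21) + z(6) = (-21 - (-14)*0 + 2*(-14*0)*(-21)) + (1/2)/6 = (-21 - 1*0 + 2*0*(-21)) + (1/2)*(1/6) = (-21 + 0 + 0) + 1/12 = -21 + 1/12 = -251/12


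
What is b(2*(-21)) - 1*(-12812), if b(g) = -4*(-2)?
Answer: 12820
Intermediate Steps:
b(g) = 8
b(2*(-21)) - 1*(-12812) = 8 - 1*(-12812) = 8 + 12812 = 12820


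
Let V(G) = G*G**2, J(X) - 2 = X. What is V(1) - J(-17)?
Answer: 16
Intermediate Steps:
J(X) = 2 + X
V(G) = G**3
V(1) - J(-17) = 1**3 - (2 - 17) = 1 - 1*(-15) = 1 + 15 = 16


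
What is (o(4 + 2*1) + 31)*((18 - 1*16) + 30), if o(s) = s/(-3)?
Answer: 928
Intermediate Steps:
o(s) = -s/3 (o(s) = s*(-1/3) = -s/3)
(o(4 + 2*1) + 31)*((18 - 1*16) + 30) = (-(4 + 2*1)/3 + 31)*((18 - 1*16) + 30) = (-(4 + 2)/3 + 31)*((18 - 16) + 30) = (-1/3*6 + 31)*(2 + 30) = (-2 + 31)*32 = 29*32 = 928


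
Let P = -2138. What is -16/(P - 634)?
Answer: 4/693 ≈ 0.0057720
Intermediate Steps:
-16/(P - 634) = -16/(-2138 - 634) = -16/(-2772) = -1/2772*(-16) = 4/693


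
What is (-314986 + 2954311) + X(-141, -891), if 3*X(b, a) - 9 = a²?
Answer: 2903955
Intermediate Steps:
X(b, a) = 3 + a²/3
(-314986 + 2954311) + X(-141, -891) = (-314986 + 2954311) + (3 + (⅓)*(-891)²) = 2639325 + (3 + (⅓)*793881) = 2639325 + (3 + 264627) = 2639325 + 264630 = 2903955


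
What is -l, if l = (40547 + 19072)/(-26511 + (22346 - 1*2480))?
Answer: 19873/2215 ≈ 8.9720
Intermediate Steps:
l = -19873/2215 (l = 59619/(-26511 + (22346 - 2480)) = 59619/(-26511 + 19866) = 59619/(-6645) = 59619*(-1/6645) = -19873/2215 ≈ -8.9720)
-l = -1*(-19873/2215) = 19873/2215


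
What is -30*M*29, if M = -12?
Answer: 10440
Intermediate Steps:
-30*M*29 = -30*(-12)*29 = 360*29 = 10440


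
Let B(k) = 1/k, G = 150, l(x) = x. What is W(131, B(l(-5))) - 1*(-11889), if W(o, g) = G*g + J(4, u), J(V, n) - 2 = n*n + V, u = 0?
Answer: 11865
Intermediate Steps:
J(V, n) = 2 + V + n**2 (J(V, n) = 2 + (n*n + V) = 2 + (n**2 + V) = 2 + (V + n**2) = 2 + V + n**2)
W(o, g) = 6 + 150*g (W(o, g) = 150*g + (2 + 4 + 0**2) = 150*g + (2 + 4 + 0) = 150*g + 6 = 6 + 150*g)
W(131, B(l(-5))) - 1*(-11889) = (6 + 150/(-5)) - 1*(-11889) = (6 + 150*(-1/5)) + 11889 = (6 - 30) + 11889 = -24 + 11889 = 11865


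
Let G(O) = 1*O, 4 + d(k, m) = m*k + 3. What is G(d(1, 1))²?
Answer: 0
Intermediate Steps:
d(k, m) = -1 + k*m (d(k, m) = -4 + (m*k + 3) = -4 + (k*m + 3) = -4 + (3 + k*m) = -1 + k*m)
G(O) = O
G(d(1, 1))² = (-1 + 1*1)² = (-1 + 1)² = 0² = 0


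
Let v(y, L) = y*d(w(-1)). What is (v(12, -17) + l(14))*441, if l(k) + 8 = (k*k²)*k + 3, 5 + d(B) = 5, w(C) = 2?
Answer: 16939251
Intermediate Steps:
d(B) = 0 (d(B) = -5 + 5 = 0)
l(k) = -5 + k⁴ (l(k) = -8 + ((k*k²)*k + 3) = -8 + (k³*k + 3) = -8 + (k⁴ + 3) = -8 + (3 + k⁴) = -5 + k⁴)
v(y, L) = 0 (v(y, L) = y*0 = 0)
(v(12, -17) + l(14))*441 = (0 + (-5 + 14⁴))*441 = (0 + (-5 + 38416))*441 = (0 + 38411)*441 = 38411*441 = 16939251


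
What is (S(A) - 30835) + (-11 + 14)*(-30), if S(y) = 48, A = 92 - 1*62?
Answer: -30877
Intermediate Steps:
A = 30 (A = 92 - 62 = 30)
(S(A) - 30835) + (-11 + 14)*(-30) = (48 - 30835) + (-11 + 14)*(-30) = -30787 + 3*(-30) = -30787 - 90 = -30877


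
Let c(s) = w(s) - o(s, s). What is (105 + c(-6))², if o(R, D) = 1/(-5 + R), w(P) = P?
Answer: 1188100/121 ≈ 9819.0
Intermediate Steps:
c(s) = s - 1/(-5 + s)
(105 + c(-6))² = (105 + (-1 - 6*(-5 - 6))/(-5 - 6))² = (105 + (-1 - 6*(-11))/(-11))² = (105 - (-1 + 66)/11)² = (105 - 1/11*65)² = (105 - 65/11)² = (1090/11)² = 1188100/121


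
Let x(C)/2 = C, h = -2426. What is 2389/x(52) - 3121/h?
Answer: 3060149/126152 ≈ 24.258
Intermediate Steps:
x(C) = 2*C
2389/x(52) - 3121/h = 2389/((2*52)) - 3121/(-2426) = 2389/104 - 3121*(-1/2426) = 2389*(1/104) + 3121/2426 = 2389/104 + 3121/2426 = 3060149/126152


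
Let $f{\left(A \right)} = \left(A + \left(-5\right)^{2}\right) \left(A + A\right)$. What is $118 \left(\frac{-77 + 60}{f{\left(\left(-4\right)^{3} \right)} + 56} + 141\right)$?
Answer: $\frac{41993309}{2524} \approx 16638.0$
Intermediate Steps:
$f{\left(A \right)} = 2 A \left(25 + A\right)$ ($f{\left(A \right)} = \left(A + 25\right) 2 A = \left(25 + A\right) 2 A = 2 A \left(25 + A\right)$)
$118 \left(\frac{-77 + 60}{f{\left(\left(-4\right)^{3} \right)} + 56} + 141\right) = 118 \left(\frac{-77 + 60}{2 \left(-4\right)^{3} \left(25 + \left(-4\right)^{3}\right) + 56} + 141\right) = 118 \left(- \frac{17}{2 \left(-64\right) \left(25 - 64\right) + 56} + 141\right) = 118 \left(- \frac{17}{2 \left(-64\right) \left(-39\right) + 56} + 141\right) = 118 \left(- \frac{17}{4992 + 56} + 141\right) = 118 \left(- \frac{17}{5048} + 141\right) = 118 \cdot \frac{711751}{5048} = \frac{41993309}{2524}$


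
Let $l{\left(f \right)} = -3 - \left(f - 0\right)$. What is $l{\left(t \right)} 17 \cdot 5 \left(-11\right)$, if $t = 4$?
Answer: $6545$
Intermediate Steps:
$l{\left(f \right)} = -3 - f$ ($l{\left(f \right)} = -3 - \left(f + 0\right) = -3 - f$)
$l{\left(t \right)} 17 \cdot 5 \left(-11\right) = \left(-3 - 4\right) 17 \cdot 5 \left(-11\right) = \left(-7\right) 17 \cdot 5 \left(-11\right) = \left(-119\right) 5 \left(-11\right) = \left(-595\right) \left(-11\right) = 6545$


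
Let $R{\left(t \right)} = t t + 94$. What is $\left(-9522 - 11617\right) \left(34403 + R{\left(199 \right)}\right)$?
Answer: $-1566357622$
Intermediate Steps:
$R{\left(t \right)} = 94 + t^{2}$ ($R{\left(t \right)} = t^{2} + 94 = 94 + t^{2}$)
$\left(-9522 - 11617\right) \left(34403 + R{\left(199 \right)}\right) = \left(-9522 - 11617\right) \left(34403 + \left(94 + 199^{2}\right)\right) = \left(-9522 - 11617\right) \left(34403 + \left(94 + 39601\right)\right) = - 21139 \left(34403 + 39695\right) = \left(-21139\right) 74098 = -1566357622$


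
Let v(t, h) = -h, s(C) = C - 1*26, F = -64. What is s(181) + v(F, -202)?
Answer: 357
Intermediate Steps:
s(C) = -26 + C (s(C) = C - 26 = -26 + C)
s(181) + v(F, -202) = (-26 + 181) - 1*(-202) = 155 + 202 = 357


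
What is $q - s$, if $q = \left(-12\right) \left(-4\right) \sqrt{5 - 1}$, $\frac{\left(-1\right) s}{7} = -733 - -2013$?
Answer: $9056$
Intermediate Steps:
$s = -8960$ ($s = - 7 \left(-733 - -2013\right) = - 7 \left(-733 + 2013\right) = \left(-7\right) 1280 = -8960$)
$q = 96$ ($q = 48 \sqrt{4} = 48 \cdot 2 = 96$)
$q - s = 96 - -8960 = 96 + 8960 = 9056$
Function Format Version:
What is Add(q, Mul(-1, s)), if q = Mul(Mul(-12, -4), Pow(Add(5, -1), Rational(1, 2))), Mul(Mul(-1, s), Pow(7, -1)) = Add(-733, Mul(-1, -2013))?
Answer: 9056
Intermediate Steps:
s = -8960 (s = Mul(-7, Add(-733, Mul(-1, -2013))) = Mul(-7, Add(-733, 2013)) = Mul(-7, 1280) = -8960)
q = 96 (q = Mul(48, Pow(4, Rational(1, 2))) = Mul(48, 2) = 96)
Add(q, Mul(-1, s)) = Add(96, Mul(-1, -8960)) = Add(96, 8960) = 9056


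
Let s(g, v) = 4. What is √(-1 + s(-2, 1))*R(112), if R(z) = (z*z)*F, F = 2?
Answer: 25088*√3 ≈ 43454.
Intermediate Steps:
R(z) = 2*z² (R(z) = (z*z)*2 = z²*2 = 2*z²)
√(-1 + s(-2, 1))*R(112) = √(-1 + 4)*(2*112²) = √3*(2*12544) = √3*25088 = 25088*√3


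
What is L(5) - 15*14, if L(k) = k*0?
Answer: -210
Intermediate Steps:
L(k) = 0
L(5) - 15*14 = 0 - 15*14 = 0 - 210 = -210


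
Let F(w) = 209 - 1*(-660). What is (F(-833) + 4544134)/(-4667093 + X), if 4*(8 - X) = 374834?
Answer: -9090006/9521587 ≈ -0.95467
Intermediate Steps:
F(w) = 869 (F(w) = 209 + 660 = 869)
X = -187401/2 (X = 8 - 1/4*374834 = 8 - 187417/2 = -187401/2 ≈ -93701.)
(F(-833) + 4544134)/(-4667093 + X) = (869 + 4544134)/(-4667093 - 187401/2) = 4545003/(-9521587/2) = 4545003*(-2/9521587) = -9090006/9521587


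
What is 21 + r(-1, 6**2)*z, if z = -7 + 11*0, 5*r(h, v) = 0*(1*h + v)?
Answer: 21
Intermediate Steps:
r(h, v) = 0 (r(h, v) = (0*(1*h + v))/5 = (0*(h + v))/5 = (1/5)*0 = 0)
z = -7 (z = -7 + 0 = -7)
21 + r(-1, 6**2)*z = 21 + 0*(-7) = 21 + 0 = 21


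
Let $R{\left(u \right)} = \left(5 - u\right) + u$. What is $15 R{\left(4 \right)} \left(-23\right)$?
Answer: $-1725$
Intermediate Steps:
$R{\left(u \right)} = 5$
$15 R{\left(4 \right)} \left(-23\right) = 15 \cdot 5 \left(-23\right) = 75 \left(-23\right) = -1725$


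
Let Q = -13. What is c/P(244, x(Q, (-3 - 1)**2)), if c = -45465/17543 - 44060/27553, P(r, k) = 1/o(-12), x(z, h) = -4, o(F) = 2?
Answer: -4051283450/483362279 ≈ -8.3815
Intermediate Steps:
P(r, k) = 1/2
c = -2025641725/483362279 (c = -45465*1/17543 - 44060*1/27553 = -45465/17543 - 44060/27553 = -2025641725/483362279 ≈ -4.1907)
c/P(244, x(Q, (-3 - 1)**2)) = -2025641725/(483362279*1/2) = -2025641725/483362279*2 = -4051283450/483362279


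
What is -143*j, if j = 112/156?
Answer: -308/3 ≈ -102.67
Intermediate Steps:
j = 28/39 (j = 112*(1/156) = 28/39 ≈ 0.71795)
-143*j = -143*28/39 = -308/3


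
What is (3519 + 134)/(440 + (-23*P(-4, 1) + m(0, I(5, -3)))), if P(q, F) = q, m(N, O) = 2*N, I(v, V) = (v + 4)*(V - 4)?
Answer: 3653/532 ≈ 6.8665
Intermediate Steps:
I(v, V) = (-4 + V)*(4 + v) (I(v, V) = (4 + v)*(-4 + V) = (-4 + V)*(4 + v))
(3519 + 134)/(440 + (-23*P(-4, 1) + m(0, I(5, -3)))) = (3519 + 134)/(440 + (-23*(-4) + 2*0)) = 3653/(440 + (92 + 0)) = 3653/(440 + 92) = 3653/532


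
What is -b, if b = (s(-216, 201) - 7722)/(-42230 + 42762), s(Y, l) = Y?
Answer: 567/38 ≈ 14.921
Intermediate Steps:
b = -567/38 (b = (-216 - 7722)/(-42230 + 42762) = -7938/532 = -7938*1/532 = -567/38 ≈ -14.921)
-b = -1*(-567/38) = 567/38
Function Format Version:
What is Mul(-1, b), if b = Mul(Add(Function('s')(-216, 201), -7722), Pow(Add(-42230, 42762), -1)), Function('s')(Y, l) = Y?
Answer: Rational(567, 38) ≈ 14.921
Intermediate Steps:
b = Rational(-567, 38) (b = Mul(Add(-216, -7722), Pow(Add(-42230, 42762), -1)) = Mul(-7938, Pow(532, -1)) = Mul(-7938, Rational(1, 532)) = Rational(-567, 38) ≈ -14.921)
Mul(-1, b) = Mul(-1, Rational(-567, 38)) = Rational(567, 38)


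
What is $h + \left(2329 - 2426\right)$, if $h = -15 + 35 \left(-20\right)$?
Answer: $-812$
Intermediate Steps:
$h = -715$ ($h = -15 - 700 = -715$)
$h + \left(2329 - 2426\right) = -715 + \left(2329 - 2426\right) = -715 - 97 = -812$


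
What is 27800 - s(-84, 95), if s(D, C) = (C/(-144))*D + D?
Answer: 333943/12 ≈ 27829.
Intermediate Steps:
s(D, C) = D - C*D/144 (s(D, C) = (C*(-1/144))*D + D = (-C/144)*D + D = -C*D/144 + D = D - C*D/144)
27800 - s(-84, 95) = 27800 - (-84)*(144 - 1*95)/144 = 27800 - (-84)*(144 - 95)/144 = 27800 - (-84)*49/144 = 27800 - 1*(-343/12) = 27800 + 343/12 = 333943/12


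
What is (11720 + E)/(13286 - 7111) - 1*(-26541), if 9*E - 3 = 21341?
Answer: 1475142899/55575 ≈ 26543.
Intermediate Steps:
E = 21344/9 (E = ⅓ + (⅑)*21341 = ⅓ + 21341/9 = 21344/9 ≈ 2371.6)
(11720 + E)/(13286 - 7111) - 1*(-26541) = (11720 + 21344/9)/(13286 - 7111) - 1*(-26541) = (126824/9)/6175 + 26541 = (126824/9)*(1/6175) + 26541 = 126824/55575 + 26541 = 1475142899/55575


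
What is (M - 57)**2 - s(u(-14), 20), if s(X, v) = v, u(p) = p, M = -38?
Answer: 9005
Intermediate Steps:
(M - 57)**2 - s(u(-14), 20) = (-38 - 57)**2 - 1*20 = (-95)**2 - 20 = 9025 - 20 = 9005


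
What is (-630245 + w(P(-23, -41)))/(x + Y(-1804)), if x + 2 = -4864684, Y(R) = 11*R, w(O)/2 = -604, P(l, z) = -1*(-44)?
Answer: 631453/4884530 ≈ 0.12928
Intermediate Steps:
P(l, z) = 44
w(O) = -1208 (w(O) = 2*(-604) = -1208)
x = -4864686 (x = -2 - 4864684 = -4864686)
(-630245 + w(P(-23, -41)))/(x + Y(-1804)) = (-630245 - 1208)/(-4864686 + 11*(-1804)) = -631453/(-4864686 - 19844) = -631453/(-4884530) = -631453*(-1/4884530) = 631453/4884530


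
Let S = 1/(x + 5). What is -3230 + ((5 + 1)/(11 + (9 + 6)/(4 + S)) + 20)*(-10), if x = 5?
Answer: -2063890/601 ≈ -3434.1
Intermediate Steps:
S = ⅒ (S = 1/(5 + 5) = 1/10 = ⅒ ≈ 0.10000)
-3230 + ((5 + 1)/(11 + (9 + 6)/(4 + S)) + 20)*(-10) = -3230 + ((5 + 1)/(11 + (9 + 6)/(4 + ⅒)) + 20)*(-10) = -3230 + (6/(11 + 15/(41/10)) + 20)*(-10) = -3230 + (6/(11 + 15*(10/41)) + 20)*(-10) = -3230 + (6/(11 + 150/41) + 20)*(-10) = -3230 + (6/(601/41) + 20)*(-10) = -3230 + (6*(41/601) + 20)*(-10) = -3230 + (246/601 + 20)*(-10) = -3230 + (12266/601)*(-10) = -3230 - 122660/601 = -2063890/601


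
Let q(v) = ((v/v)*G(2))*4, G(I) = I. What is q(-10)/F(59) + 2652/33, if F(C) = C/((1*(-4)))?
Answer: 51804/649 ≈ 79.821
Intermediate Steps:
q(v) = 8 (q(v) = ((v/v)*2)*4 = (1*2)*4 = 2*4 = 8)
F(C) = -C/4 (F(C) = C/(-4) = C*(-1/4) = -C/4)
q(-10)/F(59) + 2652/33 = 8/((-1/4*59)) + 2652/33 = 8/(-59/4) + 2652*(1/33) = 8*(-4/59) + 884/11 = -32/59 + 884/11 = 51804/649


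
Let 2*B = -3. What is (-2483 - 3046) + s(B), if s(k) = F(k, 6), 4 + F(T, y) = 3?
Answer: -5530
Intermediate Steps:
B = -3/2 (B = (½)*(-3) = -3/2 ≈ -1.5000)
F(T, y) = -1 (F(T, y) = -4 + 3 = -1)
s(k) = -1
(-2483 - 3046) + s(B) = (-2483 - 3046) - 1 = -5529 - 1 = -5530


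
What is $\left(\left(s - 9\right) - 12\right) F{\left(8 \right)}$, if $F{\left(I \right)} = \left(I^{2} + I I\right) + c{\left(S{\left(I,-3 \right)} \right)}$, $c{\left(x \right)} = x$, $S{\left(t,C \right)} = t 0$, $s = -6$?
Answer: $-3456$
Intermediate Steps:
$S{\left(t,C \right)} = 0$
$F{\left(I \right)} = 2 I^{2}$ ($F{\left(I \right)} = \left(I^{2} + I I\right) + 0 = \left(I^{2} + I^{2}\right) + 0 = 2 I^{2} + 0 = 2 I^{2}$)
$\left(\left(s - 9\right) - 12\right) F{\left(8 \right)} = \left(\left(-6 - 9\right) - 12\right) 2 \cdot 8^{2} = \left(\left(-6 - 9\right) - 12\right) 2 \cdot 64 = \left(-15 - 12\right) 128 = \left(-27\right) 128 = -3456$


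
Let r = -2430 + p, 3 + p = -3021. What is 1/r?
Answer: -1/5454 ≈ -0.00018335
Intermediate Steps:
p = -3024 (p = -3 - 3021 = -3024)
r = -5454 (r = -2430 - 3024 = -5454)
1/r = 1/(-5454) = -1/5454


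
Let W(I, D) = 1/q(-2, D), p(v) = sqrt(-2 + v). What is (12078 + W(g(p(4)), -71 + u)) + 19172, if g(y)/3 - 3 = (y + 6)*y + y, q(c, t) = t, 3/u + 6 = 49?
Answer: 95312457/3050 ≈ 31250.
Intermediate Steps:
u = 3/43 (u = 3/(-6 + 49) = 3/43 ≈ 0.069767)
g(y) = 9 + 3*y + 3*y*(6 + y) (g(y) = 9 + 3*((y + 6)*y + y) = 9 + 3*((6 + y)*y + y) = 9 + 3*(y*(6 + y) + y) = 9 + 3*(y + y*(6 + y)) = 9 + (3*y + 3*y*(6 + y)) = 9 + 3*y + 3*y*(6 + y))
W(I, D) = 1/D
(12078 + W(g(p(4)), -71 + u)) + 19172 = (12078 + 1/(-71 + 3/43)) + 19172 = (12078 + 1/(-3050/43)) + 19172 = (12078 - 43/3050) + 19172 = 36837857/3050 + 19172 = 95312457/3050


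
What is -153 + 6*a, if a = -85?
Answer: -663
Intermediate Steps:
-153 + 6*a = -153 + 6*(-85) = -153 - 510 = -663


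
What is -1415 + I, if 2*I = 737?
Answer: -2093/2 ≈ -1046.5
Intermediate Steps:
I = 737/2 (I = (1/2)*737 = 737/2 ≈ 368.50)
-1415 + I = -1415 + 737/2 = -2093/2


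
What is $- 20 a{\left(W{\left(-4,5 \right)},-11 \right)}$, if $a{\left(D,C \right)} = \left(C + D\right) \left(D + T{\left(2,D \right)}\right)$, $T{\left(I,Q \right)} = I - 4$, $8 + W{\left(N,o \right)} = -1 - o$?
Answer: $-8000$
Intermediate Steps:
$W{\left(N,o \right)} = -9 - o$ ($W{\left(N,o \right)} = -8 - \left(1 + o\right) = -9 - o$)
$T{\left(I,Q \right)} = -4 + I$
$a{\left(D,C \right)} = \left(-2 + D\right) \left(C + D\right)$ ($a{\left(D,C \right)} = \left(C + D\right) \left(D + \left(-4 + 2\right)\right) = \left(C + D\right) \left(D - 2\right) = \left(C + D\right) \left(-2 + D\right) = \left(-2 + D\right) \left(C + D\right)$)
$- 20 a{\left(W{\left(-4,5 \right)},-11 \right)} = - 20 \left(\left(-9 - 5\right)^{2} - -22 - 2 \left(-9 - 5\right) - 11 \left(-9 - 5\right)\right) = - 20 \left(\left(-9 - 5\right)^{2} + 22 - 2 \left(-9 - 5\right) - 11 \left(-9 - 5\right)\right) = - 20 \left(\left(-14\right)^{2} + 22 - -28 - -154\right) = - 20 \left(196 + 22 + 28 + 154\right) = \left(-20\right) 400 = -8000$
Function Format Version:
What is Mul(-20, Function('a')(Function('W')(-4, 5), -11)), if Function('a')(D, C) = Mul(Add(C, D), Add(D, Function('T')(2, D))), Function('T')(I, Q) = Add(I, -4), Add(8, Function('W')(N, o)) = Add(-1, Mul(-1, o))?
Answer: -8000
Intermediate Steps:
Function('W')(N, o) = Add(-9, Mul(-1, o)) (Function('W')(N, o) = Add(-8, Add(-1, Mul(-1, o))) = Add(-9, Mul(-1, o)))
Function('T')(I, Q) = Add(-4, I)
Function('a')(D, C) = Mul(Add(-2, D), Add(C, D)) (Function('a')(D, C) = Mul(Add(C, D), Add(D, Add(-4, 2))) = Mul(Add(C, D), Add(D, -2)) = Mul(Add(C, D), Add(-2, D)) = Mul(Add(-2, D), Add(C, D)))
Mul(-20, Function('a')(Function('W')(-4, 5), -11)) = Mul(-20, Add(Pow(Add(-9, Mul(-1, 5)), 2), Mul(-2, -11), Mul(-2, Add(-9, Mul(-1, 5))), Mul(-11, Add(-9, Mul(-1, 5))))) = Mul(-20, Add(Pow(Add(-9, -5), 2), 22, Mul(-2, Add(-9, -5)), Mul(-11, Add(-9, -5)))) = Mul(-20, Add(Pow(-14, 2), 22, Mul(-2, -14), Mul(-11, -14))) = Mul(-20, Add(196, 22, 28, 154)) = Mul(-20, 400) = -8000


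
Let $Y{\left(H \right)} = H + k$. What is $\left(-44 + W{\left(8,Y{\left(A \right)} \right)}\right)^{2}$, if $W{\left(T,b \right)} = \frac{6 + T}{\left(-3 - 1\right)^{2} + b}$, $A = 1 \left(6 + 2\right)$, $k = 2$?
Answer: $\frac{319225}{169} \approx 1888.9$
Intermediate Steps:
$A = 8$ ($A = 1 \cdot 8 = 8$)
$Y{\left(H \right)} = 2 + H$ ($Y{\left(H \right)} = H + 2 = 2 + H$)
$W{\left(T,b \right)} = \frac{6 + T}{16 + b}$ ($W{\left(T,b \right)} = \frac{6 + T}{\left(-4\right)^{2} + b} = \frac{6 + T}{16 + b}$)
$\left(-44 + W{\left(8,Y{\left(A \right)} \right)}\right)^{2} = \left(-44 + \frac{6 + 8}{16 + \left(2 + 8\right)}\right)^{2} = \left(-44 + \frac{1}{16 + 10} \cdot 14\right)^{2} = \left(-44 + \frac{1}{26} \cdot 14\right)^{2} = \left(-44 + \frac{7}{13}\right)^{2} = \left(- \frac{565}{13}\right)^{2} = \frac{319225}{169}$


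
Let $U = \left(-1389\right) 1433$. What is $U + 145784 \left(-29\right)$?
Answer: $-6218173$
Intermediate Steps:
$U = -1990437$
$U + 145784 \left(-29\right) = -1990437 + 145784 \left(-29\right) = -1990437 - 4227736 = -6218173$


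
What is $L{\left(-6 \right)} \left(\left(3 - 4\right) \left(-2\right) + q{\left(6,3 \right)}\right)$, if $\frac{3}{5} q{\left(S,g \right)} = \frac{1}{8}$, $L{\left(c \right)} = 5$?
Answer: $\frac{265}{24} \approx 11.042$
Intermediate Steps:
$q{\left(S,g \right)} = \frac{5}{24}$ ($q{\left(S,g \right)} = \frac{5}{3 \cdot 8} = \frac{5}{3} \cdot \frac{1}{8} = \frac{5}{24}$)
$L{\left(-6 \right)} \left(\left(3 - 4\right) \left(-2\right) + q{\left(6,3 \right)}\right) = 5 \left(\left(3 - 4\right) \left(-2\right) + \frac{5}{24}\right) = 5 \left(\left(-1\right) \left(-2\right) + \frac{5}{24}\right) = 5 \left(2 + \frac{5}{24}\right) = 5 \cdot \frac{53}{24} = \frac{265}{24}$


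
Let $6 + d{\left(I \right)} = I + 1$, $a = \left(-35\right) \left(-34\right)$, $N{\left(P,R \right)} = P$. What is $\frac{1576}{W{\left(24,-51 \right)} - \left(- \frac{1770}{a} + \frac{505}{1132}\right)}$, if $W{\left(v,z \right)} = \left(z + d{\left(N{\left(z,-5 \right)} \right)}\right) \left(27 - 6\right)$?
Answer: $- \frac{212299808}{302548607} \approx -0.7017$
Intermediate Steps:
$a = 1190$
$d{\left(I \right)} = -5 + I$ ($d{\left(I \right)} = -6 + \left(I + 1\right) = -6 + \left(1 + I\right) = -5 + I$)
$W{\left(v,z \right)} = -105 + 42 z$ ($W{\left(v,z \right)} = \left(z + \left(-5 + z\right)\right) \left(27 - 6\right) = \left(-5 + 2 z\right) 21 = -105 + 42 z$)
$\frac{1576}{W{\left(24,-51 \right)} - \left(- \frac{1770}{a} + \frac{505}{1132}\right)} = \frac{1576}{\left(-105 + 42 \left(-51\right)\right) - \left(- \frac{1770}{1190} + \frac{505}{1132}\right)} = \frac{1576}{\left(-105 - 2142\right) - \left(\left(-1770\right) \frac{1}{1190} + 505 \cdot \frac{1}{1132}\right)} = \frac{1576}{-2247 - \left(- \frac{177}{119} + \frac{505}{1132}\right)} = \frac{1576}{-2247 - - \frac{140269}{134708}} = \frac{1576}{-2247 + \frac{140269}{134708}} = \frac{1576}{- \frac{302548607}{134708}} = 1576 \left(- \frac{134708}{302548607}\right) = - \frac{212299808}{302548607}$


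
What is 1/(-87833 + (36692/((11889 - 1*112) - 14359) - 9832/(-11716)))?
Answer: -3781339/332176910543 ≈ -1.1384e-5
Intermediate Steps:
1/(-87833 + (36692/((11889 - 1*112) - 14359) - 9832/(-11716))) = 1/(-87833 + (36692/((11889 - 112) - 14359) - 9832*(-1/11716))) = 1/(-87833 + (36692/(11777 - 14359) + 2458/2929)) = 1/(-87833 + (36692/(-2582) + 2458/2929)) = 1/(-87833 + (36692*(-1/2582) + 2458/2929)) = 1/(-87833 + (-18346/1291 + 2458/2929)) = 1/(-87833 - 50562156/3781339) = 1/(-332176910543/3781339) = -3781339/332176910543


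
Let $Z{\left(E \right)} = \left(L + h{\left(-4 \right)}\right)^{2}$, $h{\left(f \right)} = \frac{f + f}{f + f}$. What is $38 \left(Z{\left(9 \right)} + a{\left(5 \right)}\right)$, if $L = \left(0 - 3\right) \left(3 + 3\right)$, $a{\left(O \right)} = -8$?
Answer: $10678$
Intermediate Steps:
$h{\left(f \right)} = 1$ ($h{\left(f \right)} = \frac{2 f}{2 f} = 2 f \frac{1}{2 f} = 1$)
$L = -18$ ($L = \left(-3\right) 6 = -18$)
$Z{\left(E \right)} = 289$ ($Z{\left(E \right)} = \left(-18 + 1\right)^{2} = \left(-17\right)^{2} = 289$)
$38 \left(Z{\left(9 \right)} + a{\left(5 \right)}\right) = 38 \left(289 - 8\right) = 38 \cdot 281 = 10678$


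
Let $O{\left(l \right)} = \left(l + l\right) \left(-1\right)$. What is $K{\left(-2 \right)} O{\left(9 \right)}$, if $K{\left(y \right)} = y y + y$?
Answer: $-36$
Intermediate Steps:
$O{\left(l \right)} = - 2 l$ ($O{\left(l \right)} = 2 l \left(-1\right) = - 2 l$)
$K{\left(y \right)} = y + y^{2}$ ($K{\left(y \right)} = y^{2} + y = y + y^{2}$)
$K{\left(-2 \right)} O{\left(9 \right)} = - 2 \left(1 - 2\right) \left(\left(-2\right) 9\right) = \left(-2\right) \left(-1\right) \left(-18\right) = 2 \left(-18\right) = -36$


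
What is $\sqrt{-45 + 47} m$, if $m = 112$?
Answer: $112 \sqrt{2} \approx 158.39$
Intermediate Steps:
$\sqrt{-45 + 47} m = \sqrt{-45 + 47} \cdot 112 = \sqrt{2} \cdot 112 = 112 \sqrt{2}$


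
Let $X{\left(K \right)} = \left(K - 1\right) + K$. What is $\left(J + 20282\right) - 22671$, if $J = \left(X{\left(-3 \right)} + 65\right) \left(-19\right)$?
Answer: $-3491$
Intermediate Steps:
$X{\left(K \right)} = -1 + 2 K$ ($X{\left(K \right)} = \left(-1 + K\right) + K = -1 + 2 K$)
$J = -1102$ ($J = \left(\left(-1 + 2 \left(-3\right)\right) + 65\right) \left(-19\right) = \left(\left(-1 - 6\right) + 65\right) \left(-19\right) = \left(-7 + 65\right) \left(-19\right) = 58 \left(-19\right) = -1102$)
$\left(J + 20282\right) - 22671 = \left(-1102 + 20282\right) - 22671 = 19180 - 22671 = -3491$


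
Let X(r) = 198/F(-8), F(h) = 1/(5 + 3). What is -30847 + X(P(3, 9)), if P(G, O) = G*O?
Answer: -29263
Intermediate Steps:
F(h) = 1/8
X(r) = 1584 (X(r) = 198/(1/8) = 198*8 = 1584)
-30847 + X(P(3, 9)) = -30847 + 1584 = -29263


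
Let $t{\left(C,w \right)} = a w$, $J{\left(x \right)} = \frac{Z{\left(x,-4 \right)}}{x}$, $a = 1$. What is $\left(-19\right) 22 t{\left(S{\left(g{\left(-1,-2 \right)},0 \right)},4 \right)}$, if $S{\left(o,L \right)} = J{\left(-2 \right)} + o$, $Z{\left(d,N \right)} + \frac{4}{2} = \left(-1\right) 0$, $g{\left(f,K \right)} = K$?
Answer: $-1672$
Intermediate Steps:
$Z{\left(d,N \right)} = -2$ ($Z{\left(d,N \right)} = -2 - 0 = -2 + 0 = -2$)
$J{\left(x \right)} = - \frac{2}{x}$
$S{\left(o,L \right)} = 1 + o$ ($S{\left(o,L \right)} = - \frac{2}{-2} + o = \left(-2\right) \left(- \frac{1}{2}\right) + o = 1 + o$)
$t{\left(C,w \right)} = w$ ($t{\left(C,w \right)} = 1 w = w$)
$\left(-19\right) 22 t{\left(S{\left(g{\left(-1,-2 \right)},0 \right)},4 \right)} = \left(-19\right) 22 \cdot 4 = \left(-418\right) 4 = -1672$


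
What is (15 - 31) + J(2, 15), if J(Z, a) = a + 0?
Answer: -1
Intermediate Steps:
J(Z, a) = a
(15 - 31) + J(2, 15) = (15 - 31) + 15 = -16 + 15 = -1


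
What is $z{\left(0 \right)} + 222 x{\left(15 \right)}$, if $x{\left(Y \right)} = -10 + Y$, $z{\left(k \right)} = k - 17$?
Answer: $1093$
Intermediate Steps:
$z{\left(k \right)} = -17 + k$
$z{\left(0 \right)} + 222 x{\left(15 \right)} = \left(-17 + 0\right) + 222 \left(-10 + 15\right) = -17 + 222 \cdot 5 = -17 + 1110 = 1093$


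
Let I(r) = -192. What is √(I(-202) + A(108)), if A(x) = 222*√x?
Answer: 2*√(-48 + 333*√3) ≈ 45.990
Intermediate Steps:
√(I(-202) + A(108)) = √(-192 + 222*√108) = √(-192 + 222*(6*√3)) = √(-192 + 1332*√3)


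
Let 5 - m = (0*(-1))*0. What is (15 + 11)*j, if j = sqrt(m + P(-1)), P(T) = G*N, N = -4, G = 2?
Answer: 26*I*sqrt(3) ≈ 45.033*I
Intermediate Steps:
m = 5 (m = 5 - 0*(-1)*0 = 5 - 0*0 = 5 - 1*0 = 5 + 0 = 5)
P(T) = -8 (P(T) = 2*(-4) = -8)
j = I*sqrt(3) (j = sqrt(5 - 8) = sqrt(-3) = I*sqrt(3) ≈ 1.732*I)
(15 + 11)*j = (15 + 11)*(I*sqrt(3)) = 26*(I*sqrt(3)) = 26*I*sqrt(3)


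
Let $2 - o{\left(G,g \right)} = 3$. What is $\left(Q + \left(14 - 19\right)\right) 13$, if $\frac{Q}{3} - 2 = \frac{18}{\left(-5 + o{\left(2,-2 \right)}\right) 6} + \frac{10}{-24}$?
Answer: $- \frac{91}{4} \approx -22.75$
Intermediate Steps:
$o{\left(G,g \right)} = -1$ ($o{\left(G,g \right)} = 2 - 3 = -1$)
$Q = \frac{13}{4}$ ($Q = 6 + 3 \left(\frac{18}{\left(-5 - 1\right) 6} + \frac{10}{-24}\right) = 6 + 3 \left(\frac{18}{\left(-6\right) 6} + 10 \left(- \frac{1}{24}\right)\right) = 6 + 3 \left(\frac{18}{-36} - \frac{5}{12}\right) = 6 + 3 \left(18 \left(- \frac{1}{36}\right) - \frac{5}{12}\right) = 6 + 3 \left(- \frac{1}{2} - \frac{5}{12}\right) = 6 + 3 \left(- \frac{11}{12}\right) = 6 - \frac{11}{4} = \frac{13}{4} \approx 3.25$)
$\left(Q + \left(14 - 19\right)\right) 13 = \left(\frac{13}{4} + \left(14 - 19\right)\right) 13 = \left(\frac{13}{4} - 5\right) 13 = \left(- \frac{7}{4}\right) 13 = - \frac{91}{4}$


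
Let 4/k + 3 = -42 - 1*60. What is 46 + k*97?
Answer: 4442/105 ≈ 42.305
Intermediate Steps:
k = -4/105 (k = 4/(-3 + (-42 - 1*60)) = 4/(-3 + (-42 - 60)) = 4/(-3 - 102) = 4/(-105) = 4*(-1/105) = -4/105 ≈ -0.038095)
46 + k*97 = 46 - 4/105*97 = 46 - 388/105 = 4442/105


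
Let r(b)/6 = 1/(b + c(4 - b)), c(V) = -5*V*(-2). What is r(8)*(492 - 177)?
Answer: -945/16 ≈ -59.063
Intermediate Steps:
c(V) = 10*V
r(b) = 6/(40 - 9*b) (r(b) = 6/(b + 10*(4 - b)) = 6/(b + (40 - 10*b)) = 6/(40 - 9*b))
r(8)*(492 - 177) = (6/(40 - 9*8))*(492 - 177) = (6/(40 - 72))*315 = (6/(-32))*315 = (6*(-1/32))*315 = -3/16*315 = -945/16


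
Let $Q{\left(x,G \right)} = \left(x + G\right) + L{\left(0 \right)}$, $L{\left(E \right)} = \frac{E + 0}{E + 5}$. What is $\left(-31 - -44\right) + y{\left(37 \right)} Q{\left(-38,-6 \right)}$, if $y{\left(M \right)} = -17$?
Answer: $761$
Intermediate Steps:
$L{\left(E \right)} = \frac{E}{5 + E}$
$Q{\left(x,G \right)} = G + x$ ($Q{\left(x,G \right)} = \left(x + G\right) + \frac{0}{5 + 0} = \left(G + x\right) + \frac{0}{5} = \left(G + x\right) + 0 \cdot \frac{1}{5} = \left(G + x\right) + 0 = G + x$)
$\left(-31 - -44\right) + y{\left(37 \right)} Q{\left(-38,-6 \right)} = \left(-31 - -44\right) - 17 \left(-6 - 38\right) = \left(-31 + 44\right) - -748 = 13 + 748 = 761$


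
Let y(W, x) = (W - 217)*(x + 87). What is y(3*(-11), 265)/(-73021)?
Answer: 88000/73021 ≈ 1.2051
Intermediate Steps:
y(W, x) = (-217 + W)*(87 + x)
y(3*(-11), 265)/(-73021) = (-18879 - 217*265 + 87*(3*(-11)) + (3*(-11))*265)/(-73021) = (-18879 - 57505 + 87*(-33) - 33*265)*(-1/73021) = (-18879 - 57505 - 2871 - 8745)*(-1/73021) = -88000*(-1/73021) = 88000/73021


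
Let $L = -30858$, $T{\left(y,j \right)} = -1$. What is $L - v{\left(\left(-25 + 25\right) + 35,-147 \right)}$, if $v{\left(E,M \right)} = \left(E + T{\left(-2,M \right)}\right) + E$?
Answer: $-30927$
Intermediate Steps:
$v{\left(E,M \right)} = -1 + 2 E$ ($v{\left(E,M \right)} = \left(E - 1\right) + E = \left(-1 + E\right) + E = -1 + 2 E$)
$L - v{\left(\left(-25 + 25\right) + 35,-147 \right)} = -30858 - \left(-1 + 2 \left(\left(-25 + 25\right) + 35\right)\right) = -30858 - \left(-1 + 2 \left(0 + 35\right)\right) = -30858 - \left(-1 + 2 \cdot 35\right) = -30858 - \left(-1 + 70\right) = -30858 - 69 = -30927$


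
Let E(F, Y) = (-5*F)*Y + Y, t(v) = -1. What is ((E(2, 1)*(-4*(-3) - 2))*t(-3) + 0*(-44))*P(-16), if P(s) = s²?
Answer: 23040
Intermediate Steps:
E(F, Y) = Y - 5*F*Y (E(F, Y) = -5*F*Y + Y = Y - 5*F*Y)
((E(2, 1)*(-4*(-3) - 2))*t(-3) + 0*(-44))*P(-16) = (((1*(1 - 5*2))*(-4*(-3) - 2))*(-1) + 0*(-44))*(-16)² = (((1*(1 - 10))*(12 - 2))*(-1) + 0)*256 = (((1*(-9))*10)*(-1) + 0)*256 = (-9*10*(-1) + 0)*256 = (-90*(-1) + 0)*256 = (90 + 0)*256 = 90*256 = 23040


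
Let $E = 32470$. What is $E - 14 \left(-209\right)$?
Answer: $35396$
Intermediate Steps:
$E - 14 \left(-209\right) = 32470 - 14 \left(-209\right) = 32470 - -2926 = 32470 + 2926 = 35396$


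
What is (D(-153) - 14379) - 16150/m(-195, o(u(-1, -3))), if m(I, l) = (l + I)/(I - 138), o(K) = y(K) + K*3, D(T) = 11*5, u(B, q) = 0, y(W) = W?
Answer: -544742/13 ≈ -41903.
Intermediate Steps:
D(T) = 55
o(K) = 4*K (o(K) = K + K*3 = K + 3*K = 4*K)
m(I, l) = (I + l)/(-138 + I)
(D(-153) - 14379) - 16150/m(-195, o(u(-1, -3))) = (55 - 14379) - 16150/((-195 + 4*0)/(-138 - 195)) = -14324 - 16150/((-195 + 0)/(-333)) = -14324 - 16150/((-1/333*(-195))) = -14324 - 16150/65/111 = -14324 - 16150*111/65 = -14324 - 1*358530/13 = -14324 - 358530/13 = -544742/13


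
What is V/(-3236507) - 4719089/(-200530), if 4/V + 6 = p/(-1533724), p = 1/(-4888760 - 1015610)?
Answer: 829863668103192932665726917/35263704479431529365420090 ≈ 23.533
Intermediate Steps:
p = -1/5904370 (p = 1/(-5904370) = -1/5904370 ≈ -1.6937e-7)
V = -36222695895520/54334043843279 (V = 4/(-6 - 1/5904370/(-1533724)) = 4/(-6 - 1/5904370*(-1/1533724)) = 4/(-6 + 1/9055673973880) = 4/(-54334043843279/9055673973880) = 4*(-9055673973880/54334043843279) = -36222695895520/54334043843279 ≈ -0.66667)
V/(-3236507) - 4719089/(-200530) = -36222695895520/54334043843279/(-3236507) - 4719089/(-200530) = -36222695895520/54334043843279*(-1/3236507) - 4719089*(-1/200530) = 36222695895520/175852513237079386453 + 4719089/200530 = 829863668103192932665726917/35263704479431529365420090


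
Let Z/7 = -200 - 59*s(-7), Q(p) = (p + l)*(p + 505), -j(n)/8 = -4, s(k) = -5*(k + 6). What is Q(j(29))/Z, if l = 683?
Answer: -2327/21 ≈ -110.81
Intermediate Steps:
s(k) = -30 - 5*k (s(k) = -5*(6 + k) = -30 - 5*k)
j(n) = 32 (j(n) = -8*(-4) = 32)
Q(p) = (505 + p)*(683 + p) (Q(p) = (p + 683)*(p + 505) = (683 + p)*(505 + p) = (505 + p)*(683 + p))
Z = -3465 (Z = 7*(-200 - 59*(-30 - 5*(-7))) = 7*(-200 - 59*(-30 + 35)) = 7*(-200 - 59*5) = 7*(-200 - 295) = 7*(-495) = -3465)
Q(j(29))/Z = (344915 + 32² + 1188*32)/(-3465) = (344915 + 1024 + 38016)*(-1/3465) = 383955*(-1/3465) = -2327/21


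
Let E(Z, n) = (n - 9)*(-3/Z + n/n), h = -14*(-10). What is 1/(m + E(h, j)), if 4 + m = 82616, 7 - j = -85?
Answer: 140/11577051 ≈ 1.2093e-5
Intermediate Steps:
j = 92 (j = 7 - 1*(-85) = 7 + 85 = 92)
m = 82612 (m = -4 + 82616 = 82612)
h = 140
E(Z, n) = (1 - 3/Z)*(-9 + n) (E(Z, n) = (-9 + n)*(-3/Z + 1) = (-9 + n)*(1 - 3/Z) = (1 - 3/Z)*(-9 + n))
1/(m + E(h, j)) = 1/(82612 + (27 - 3*92 + 140*(-9 + 92))/140) = 1/(82612 + (27 - 276 + 140*83)/140) = 1/(82612 + (27 - 276 + 11620)/140) = 1/(82612 + (1/140)*11371) = 1/(82612 + 11371/140) = 1/(11577051/140) = 140/11577051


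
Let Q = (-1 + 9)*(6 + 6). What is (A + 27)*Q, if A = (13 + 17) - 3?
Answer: 5184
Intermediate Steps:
Q = 96 (Q = 8*12 = 96)
A = 27 (A = 30 - 3 = 27)
(A + 27)*Q = (27 + 27)*96 = 54*96 = 5184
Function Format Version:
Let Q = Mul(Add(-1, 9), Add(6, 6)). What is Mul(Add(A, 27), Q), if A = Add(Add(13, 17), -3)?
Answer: 5184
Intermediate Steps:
Q = 96 (Q = Mul(8, 12) = 96)
A = 27 (A = Add(30, -3) = 27)
Mul(Add(A, 27), Q) = Mul(Add(27, 27), 96) = Mul(54, 96) = 5184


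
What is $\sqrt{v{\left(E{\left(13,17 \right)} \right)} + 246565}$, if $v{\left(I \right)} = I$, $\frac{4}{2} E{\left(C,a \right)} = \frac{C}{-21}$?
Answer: $\frac{\sqrt{434940114}}{42} \approx 496.55$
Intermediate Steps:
$E{\left(C,a \right)} = - \frac{C}{42}$ ($E{\left(C,a \right)} = \frac{C \frac{1}{-21}}{2} = \frac{C \left(- \frac{1}{21}\right)}{2} = \frac{\left(- \frac{1}{21}\right) C}{2} = - \frac{C}{42}$)
$\sqrt{v{\left(E{\left(13,17 \right)} \right)} + 246565} = \sqrt{\left(- \frac{1}{42}\right) 13 + 246565} = \sqrt{- \frac{13}{42} + 246565} = \sqrt{\frac{10355717}{42}} = \frac{\sqrt{434940114}}{42}$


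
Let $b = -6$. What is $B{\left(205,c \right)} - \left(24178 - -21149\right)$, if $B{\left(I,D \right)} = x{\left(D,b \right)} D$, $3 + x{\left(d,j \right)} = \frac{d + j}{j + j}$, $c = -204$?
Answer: $-48285$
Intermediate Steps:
$x{\left(d,j \right)} = -3 + \frac{d + j}{2 j}$ ($x{\left(d,j \right)} = -3 + \frac{d + j}{j + j} = -3 + \frac{d + j}{2 j}$)
$B{\left(I,D \right)} = D \left(- \frac{5}{2} - \frac{D}{12}\right)$ ($B{\left(I,D \right)} = \frac{D - -30}{2 \left(-6\right)} D = \frac{1}{2} \left(- \frac{1}{6}\right) \left(D + 30\right) D = \frac{1}{2} \left(- \frac{1}{6}\right) \left(30 + D\right) D = \left(- \frac{5}{2} - \frac{D}{12}\right) D = D \left(- \frac{5}{2} - \frac{D}{12}\right)$)
$B{\left(205,c \right)} - \left(24178 - -21149\right) = \left(- \frac{1}{12}\right) \left(-204\right) \left(30 - 204\right) - \left(24178 - -21149\right) = \left(- \frac{1}{12}\right) \left(-204\right) \left(-174\right) - \left(24178 + 21149\right) = -2958 - 45327 = -48285$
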